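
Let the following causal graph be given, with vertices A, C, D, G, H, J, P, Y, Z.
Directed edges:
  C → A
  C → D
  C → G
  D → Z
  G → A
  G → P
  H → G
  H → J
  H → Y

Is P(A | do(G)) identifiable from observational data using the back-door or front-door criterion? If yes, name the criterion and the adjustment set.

P(A|do(G)): backdoor, adjust for {C}.

desc(G)\{G}={A,P}; candidates ⊆ {C,D,H,J,Y,Z}.
size 0: {}; under {} G still reaches {A,C,D,H,J,Y,Z} ∋ A.
{C}: G⊥A given {C} in G with G→· removed — back-door holds.
P(A|do(G)) = Σ_{C} P(A|G,C)·P(C).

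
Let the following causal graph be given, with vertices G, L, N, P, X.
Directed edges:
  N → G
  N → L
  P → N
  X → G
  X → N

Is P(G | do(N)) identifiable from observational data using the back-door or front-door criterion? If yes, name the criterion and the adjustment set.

P(G|do(N)): backdoor, adjust for {X}.

desc(N)\{N}={G,L}; candidates ⊆ {P,X}.
size 0: {}; under {} N still reaches {G,P,X} ∋ G.
{X}: N⊥G given {X} in G with N→· removed — back-door holds.
P(G|do(N)) = Σ_{X} P(G|N,X)·P(X).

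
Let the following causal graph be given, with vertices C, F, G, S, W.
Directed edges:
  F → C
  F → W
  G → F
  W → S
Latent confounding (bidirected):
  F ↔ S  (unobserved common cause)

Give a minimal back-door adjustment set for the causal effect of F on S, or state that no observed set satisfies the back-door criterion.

F→S: no observed back-door set.

desc(F)\{F}={C,S,W}; candidates ⊆ {G}.
F↔S: latent back-door arc(s) into F.
size 0: {}; under {} F still reaches {G,S} ∋ S.
size 1: {G}; under {G} F still reaches {S} ∋ S.
F↔S cannot be blocked by any observed set — no back-door set.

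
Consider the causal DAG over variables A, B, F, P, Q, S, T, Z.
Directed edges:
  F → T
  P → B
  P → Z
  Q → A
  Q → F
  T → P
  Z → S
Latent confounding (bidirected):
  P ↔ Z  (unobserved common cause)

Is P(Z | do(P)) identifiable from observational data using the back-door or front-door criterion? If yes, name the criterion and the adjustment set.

desc(P)\{P}={B,S,Z}; candidates ⊆ {A,F,Q,T}.
P↔Z: latent back-door arc(s) into P.
size 0: {}; under {} P still reaches {A,F,Q,S,T,Z} ∋ Z.
size 1: {A}, {F}, {Q} …(+1); under {A} P still reaches {F,Q,S,T,Z} ∋ Z.
size 2: {A,F}, {A,Q}, {A,T} …(+3); under {A,F} P still reaches {S,T,Z} ∋ Z.
P↔Z cannot be blocked by any observed set — no back-door set.
No mediator lies on a directed P→…→Z path.
Neither criterion identifies P(Z|do(P)) in this graph.

P(Z|do(P)): not identifiable (no BD/FD set).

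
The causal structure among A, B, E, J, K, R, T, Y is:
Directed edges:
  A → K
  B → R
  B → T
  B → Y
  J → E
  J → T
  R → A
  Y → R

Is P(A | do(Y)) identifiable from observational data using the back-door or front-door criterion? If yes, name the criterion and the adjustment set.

desc(Y)\{Y}={A,K,R}; candidates ⊆ {B,E,J,T}.
size 0: {}; under {} Y still reaches {A,B,K,R,T} ∋ A.
{B}: Y⊥A given {B} in G with Y→· removed — back-door holds.
P(A|do(Y)) = Σ_{B} P(A|Y,B)·P(B).

P(A|do(Y)): backdoor, adjust for {B}.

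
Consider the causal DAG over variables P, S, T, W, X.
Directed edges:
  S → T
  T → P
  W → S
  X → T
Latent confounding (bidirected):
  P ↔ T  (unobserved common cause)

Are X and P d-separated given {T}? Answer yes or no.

No — X and P are d-connected given {T}.

Bayes-Ball from X | {T} reaches {P,S,W}.
P ∈ reach(X|{T}) ⇒ X ⊥̸ P | {T}.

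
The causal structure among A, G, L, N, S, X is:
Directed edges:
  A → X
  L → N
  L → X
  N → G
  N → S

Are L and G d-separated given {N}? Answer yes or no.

Bayes-Ball from L | {N} reaches {X}.
G ∉ reach(L|{N}) ⇒ L ⊥ G | {N}.

Yes — L ⊥ G | {N}.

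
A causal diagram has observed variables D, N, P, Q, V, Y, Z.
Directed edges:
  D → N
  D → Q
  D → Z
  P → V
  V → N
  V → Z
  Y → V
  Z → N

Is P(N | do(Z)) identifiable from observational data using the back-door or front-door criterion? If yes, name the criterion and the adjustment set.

desc(Z)\{Z}={N}; candidates ⊆ {D,P,Q,V,Y}.
size 0: {}; under {} Z still reaches {D,N,P,Q,V,Y} ∋ N.
size 1: {D}, {P}, {Q} …(+2); under {D} Z still reaches {N,P,V,Y} ∋ N.
{D,V}: Z⊥N given {D,V} in G with Z→· removed — back-door holds.
P(N|do(Z)) = Σ_{D,V} P(N|Z,D,V)·P(D,V).

P(N|do(Z)): backdoor, adjust for {D, V}.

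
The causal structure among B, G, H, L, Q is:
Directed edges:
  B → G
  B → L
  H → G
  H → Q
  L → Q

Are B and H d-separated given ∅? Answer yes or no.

Bayes-Ball from B | ∅ reaches {G,L,Q}.
H ∉ reach(B|∅) ⇒ B ⊥ H | ∅.

Yes — B ⊥ H | ∅.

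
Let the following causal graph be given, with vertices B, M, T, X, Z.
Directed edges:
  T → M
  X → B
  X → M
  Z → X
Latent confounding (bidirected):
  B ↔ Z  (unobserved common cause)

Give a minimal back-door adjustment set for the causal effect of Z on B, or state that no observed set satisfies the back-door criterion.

Z→B: no observed back-door set.

desc(Z)\{Z}={B,M,X}; candidates ⊆ {T}.
Z↔B: latent back-door arc(s) into Z.
size 0: {}; under {} Z still reaches {B} ∋ B.
size 1: {T}; under {T} Z still reaches {B} ∋ B.
Z↔B cannot be blocked by any observed set — no back-door set.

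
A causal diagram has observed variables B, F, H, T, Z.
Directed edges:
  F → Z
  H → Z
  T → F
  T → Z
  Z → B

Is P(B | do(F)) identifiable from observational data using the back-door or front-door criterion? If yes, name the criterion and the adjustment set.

desc(F)\{F}={B,Z}; candidates ⊆ {H,T}.
size 0: {}; under {} F still reaches {B,T,Z} ∋ B.
{T}: F⊥B given {T} in G with F→· removed — back-door holds.
P(B|do(F)) = Σ_{T} P(B|F,T)·P(T).

P(B|do(F)): backdoor, adjust for {T}.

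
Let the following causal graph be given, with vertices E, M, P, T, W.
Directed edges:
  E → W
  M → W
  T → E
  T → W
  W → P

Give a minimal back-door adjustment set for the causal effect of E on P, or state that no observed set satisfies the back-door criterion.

E→P: minimal back-door set {T}.

desc(E)\{E}={P,W}; candidates ⊆ {M,T}.
size 0: {}; under {} E still reaches {P,T,W} ∋ P.
{T}: E⊥P given {T} in G with E→· removed — back-door holds.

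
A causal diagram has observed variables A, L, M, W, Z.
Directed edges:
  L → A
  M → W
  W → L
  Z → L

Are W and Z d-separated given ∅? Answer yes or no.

Yes — W ⊥ Z | ∅.

Bayes-Ball from W | ∅ reaches {A,L,M}.
Z ∉ reach(W|∅) ⇒ W ⊥ Z | ∅.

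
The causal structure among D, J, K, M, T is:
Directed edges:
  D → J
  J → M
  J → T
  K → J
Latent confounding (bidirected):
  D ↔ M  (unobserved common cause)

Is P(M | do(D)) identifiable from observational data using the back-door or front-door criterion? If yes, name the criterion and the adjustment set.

P(M|do(D)): frontdoor, adjust for {J}.

desc(D)\{D}={J,M,T}; candidates ⊆ {K}.
D↔M: latent back-door arc(s) into D.
size 0: {}; under {} D still reaches {M} ∋ M.
size 1: {K}; under {K} D still reaches {M} ∋ M.
D↔M cannot be blocked by any observed set — no back-door set.
{J}: (i) intercepts every directed D→M path; (ii) no back-door D→{J}; (iii) {D} blocks every back-door {J}→M. Front-door holds.
P(M|do(D)) = Σ_{J} P(J|D) Σ_{D'} P(M|J,D')P(D').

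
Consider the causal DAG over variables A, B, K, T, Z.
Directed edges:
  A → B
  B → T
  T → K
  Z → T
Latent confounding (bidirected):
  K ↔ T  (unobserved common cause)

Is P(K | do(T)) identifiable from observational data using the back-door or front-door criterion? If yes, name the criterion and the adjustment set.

desc(T)\{T}={K}; candidates ⊆ {A,B,Z}.
T↔K: latent back-door arc(s) into T.
size 0: {}; under {} T still reaches {A,B,K,Z} ∋ K.
size 1: {A}, {B}, {Z}; under {A} T still reaches {B,K,Z} ∋ K.
size 2: {A,B}, {A,Z}, {B,Z}; under {A,B} T still reaches {K,Z} ∋ K.
T↔K cannot be blocked by any observed set — no back-door set.
No mediator lies on a directed T→…→K path.
Neither criterion identifies P(K|do(T)) in this graph.

P(K|do(T)): not identifiable (no BD/FD set).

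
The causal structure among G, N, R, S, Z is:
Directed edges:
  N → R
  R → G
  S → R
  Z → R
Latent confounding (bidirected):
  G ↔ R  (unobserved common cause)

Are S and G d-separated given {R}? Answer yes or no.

Bayes-Ball from S | {R} reaches {G,N,Z}.
G ∈ reach(S|{R}) ⇒ S ⊥̸ G | {R}.

No — S and G are d-connected given {R}.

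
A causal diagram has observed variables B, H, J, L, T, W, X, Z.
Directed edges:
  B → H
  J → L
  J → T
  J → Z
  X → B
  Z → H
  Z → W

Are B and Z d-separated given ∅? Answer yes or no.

Bayes-Ball from B | ∅ reaches {H,X}.
Z ∉ reach(B|∅) ⇒ B ⊥ Z | ∅.

Yes — B ⊥ Z | ∅.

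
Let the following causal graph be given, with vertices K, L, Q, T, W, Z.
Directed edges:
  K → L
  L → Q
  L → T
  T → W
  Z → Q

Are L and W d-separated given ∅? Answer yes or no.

No — L and W are d-connected given ∅.

Bayes-Ball from L | ∅ reaches {K,Q,T,W}.
W ∈ reach(L|∅) ⇒ L ⊥̸ W | ∅.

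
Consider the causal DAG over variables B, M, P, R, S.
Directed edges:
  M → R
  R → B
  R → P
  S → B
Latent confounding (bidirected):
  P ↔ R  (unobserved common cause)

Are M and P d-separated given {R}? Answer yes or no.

No — M and P are d-connected given {R}.

Bayes-Ball from M | {R} reaches {P}.
P ∈ reach(M|{R}) ⇒ M ⊥̸ P | {R}.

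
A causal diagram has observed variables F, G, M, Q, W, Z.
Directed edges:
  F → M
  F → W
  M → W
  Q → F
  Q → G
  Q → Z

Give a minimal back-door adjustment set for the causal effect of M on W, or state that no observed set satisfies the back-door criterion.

M→W: minimal back-door set {F}.

desc(M)\{M}={W}; candidates ⊆ {F,G,Q,Z}.
size 0: {}; under {} M still reaches {F,G,Q,W,Z} ∋ W.
{F}: M⊥W given {F} in G with M→· removed — back-door holds.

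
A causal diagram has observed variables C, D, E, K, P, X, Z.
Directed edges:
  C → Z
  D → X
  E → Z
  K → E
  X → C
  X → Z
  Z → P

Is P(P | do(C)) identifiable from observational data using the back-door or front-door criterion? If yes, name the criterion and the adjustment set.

desc(C)\{C}={P,Z}; candidates ⊆ {D,E,K,X}.
size 0: {}; under {} C still reaches {D,P,X,Z} ∋ P.
{X}: C⊥P given {X} in G with C→· removed — back-door holds.
P(P|do(C)) = Σ_{X} P(P|C,X)·P(X).

P(P|do(C)): backdoor, adjust for {X}.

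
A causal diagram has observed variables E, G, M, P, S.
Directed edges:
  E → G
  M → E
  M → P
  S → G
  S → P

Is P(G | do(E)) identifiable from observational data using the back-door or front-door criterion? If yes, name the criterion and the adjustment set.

desc(E)\{E}={G}; candidates ⊆ {M,P,S}.
∅: E⊥G given ∅ in G with E→· removed — back-door holds.
P(G|do(E)) = P(G|E) — no adjustment needed.

P(G|do(E)): backdoor, adjust for ∅.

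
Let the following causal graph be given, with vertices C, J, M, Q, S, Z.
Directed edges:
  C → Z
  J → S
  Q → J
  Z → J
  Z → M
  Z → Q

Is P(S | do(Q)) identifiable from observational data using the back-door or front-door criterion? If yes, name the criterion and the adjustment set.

desc(Q)\{Q}={J,S}; candidates ⊆ {C,M,Z}.
size 0: {}; under {} Q still reaches {C,J,M,S,Z} ∋ S.
{Z}: Q⊥S given {Z} in G with Q→· removed — back-door holds.
P(S|do(Q)) = Σ_{Z} P(S|Q,Z)·P(Z).

P(S|do(Q)): backdoor, adjust for {Z}.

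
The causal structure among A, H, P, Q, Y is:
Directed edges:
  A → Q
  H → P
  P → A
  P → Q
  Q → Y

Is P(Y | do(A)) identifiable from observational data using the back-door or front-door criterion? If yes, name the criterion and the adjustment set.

desc(A)\{A}={Q,Y}; candidates ⊆ {H,P}.
size 0: {}; under {} A still reaches {H,P,Q,Y} ∋ Y.
{P}: A⊥Y given {P} in G with A→· removed — back-door holds.
P(Y|do(A)) = Σ_{P} P(Y|A,P)·P(P).

P(Y|do(A)): backdoor, adjust for {P}.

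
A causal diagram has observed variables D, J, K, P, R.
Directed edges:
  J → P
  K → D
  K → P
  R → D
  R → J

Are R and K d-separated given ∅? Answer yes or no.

Bayes-Ball from R | ∅ reaches {D,J,P}.
K ∉ reach(R|∅) ⇒ R ⊥ K | ∅.

Yes — R ⊥ K | ∅.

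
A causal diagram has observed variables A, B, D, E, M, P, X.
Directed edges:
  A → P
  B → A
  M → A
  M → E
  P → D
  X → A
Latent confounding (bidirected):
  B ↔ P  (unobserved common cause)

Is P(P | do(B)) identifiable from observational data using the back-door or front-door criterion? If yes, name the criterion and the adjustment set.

P(P|do(B)): frontdoor, adjust for {A}.

desc(B)\{B}={A,D,P}; candidates ⊆ {E,M,X}.
B↔P: latent back-door arc(s) into B.
size 0: {}; under {} B still reaches {D,P} ∋ P.
size 1: {E}, {M}, {X}; under {E} B still reaches {D,P} ∋ P.
size 2: {E,M}, {E,X}, {M,X}; under {E,M} B still reaches {D,P} ∋ P.
B↔P cannot be blocked by any observed set — no back-door set.
{A}: (i) intercepts every directed B→P path; (ii) no back-door B→{A}; (iii) {B} blocks every back-door {A}→P. Front-door holds.
P(P|do(B)) = Σ_{A} P(A|B) Σ_{B'} P(P|A,B')P(B').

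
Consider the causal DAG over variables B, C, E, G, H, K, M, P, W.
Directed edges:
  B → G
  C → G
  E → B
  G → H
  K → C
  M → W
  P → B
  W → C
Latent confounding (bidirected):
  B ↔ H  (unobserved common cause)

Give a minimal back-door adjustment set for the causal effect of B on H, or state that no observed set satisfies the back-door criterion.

B→H: no observed back-door set.

desc(B)\{B}={G,H}; candidates ⊆ {C,E,K,M,P,W}.
B↔H: latent back-door arc(s) into B.
size 0: {}; under {} B still reaches {E,H,P} ∋ H.
size 1: {C}, {E}, {K} …(+3); under {C} B still reaches {E,H,P} ∋ H.
size 2: {C,E}, {C,K}, {C,M} …(+12); under {C,E} B still reaches {H,P} ∋ H.
B↔H cannot be blocked by any observed set — no back-door set.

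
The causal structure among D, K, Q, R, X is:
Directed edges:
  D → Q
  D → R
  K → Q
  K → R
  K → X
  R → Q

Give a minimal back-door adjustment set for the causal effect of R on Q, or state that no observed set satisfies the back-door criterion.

desc(R)\{R}={Q}; candidates ⊆ {D,K,X}.
size 0: {}; under {} R still reaches {D,K,Q,X} ∋ Q.
size 1: {D}, {K}, {X}; under {D} R still reaches {K,Q,X} ∋ Q.
{D,K}: R⊥Q given {D,K} in G with R→· removed — back-door holds.

R→Q: minimal back-door set {D, K}.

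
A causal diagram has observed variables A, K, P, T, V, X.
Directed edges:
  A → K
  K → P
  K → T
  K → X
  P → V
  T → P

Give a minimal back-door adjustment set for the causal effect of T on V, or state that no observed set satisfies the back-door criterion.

desc(T)\{T}={P,V}; candidates ⊆ {A,K,X}.
size 0: {}; under {} T still reaches {A,K,P,V,X} ∋ V.
{K}: T⊥V given {K} in G with T→· removed — back-door holds.

T→V: minimal back-door set {K}.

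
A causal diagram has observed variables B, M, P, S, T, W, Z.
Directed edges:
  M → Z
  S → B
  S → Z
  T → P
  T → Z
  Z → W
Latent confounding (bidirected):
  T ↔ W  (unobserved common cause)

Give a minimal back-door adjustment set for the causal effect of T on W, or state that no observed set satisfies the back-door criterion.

T→W: no observed back-door set.

desc(T)\{T}={P,W,Z}; candidates ⊆ {B,M,S}.
T↔W: latent back-door arc(s) into T.
size 0: {}; under {} T still reaches {W} ∋ W.
size 1: {B}, {M}, {S}; under {B} T still reaches {W} ∋ W.
size 2: {B,M}, {B,S}, {M,S}; under {B,M} T still reaches {W} ∋ W.
T↔W cannot be blocked by any observed set — no back-door set.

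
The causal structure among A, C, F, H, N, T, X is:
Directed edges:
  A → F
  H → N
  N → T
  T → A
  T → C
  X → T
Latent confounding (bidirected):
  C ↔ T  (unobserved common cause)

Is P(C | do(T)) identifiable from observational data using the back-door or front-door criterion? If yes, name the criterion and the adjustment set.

P(C|do(T)): not identifiable (no BD/FD set).

desc(T)\{T}={A,C,F}; candidates ⊆ {H,N,X}.
T↔C: latent back-door arc(s) into T.
size 0: {}; under {} T still reaches {C,H,N,X} ∋ C.
size 1: {H}, {N}, {X}; under {H} T still reaches {C,N,X} ∋ C.
size 2: {H,N}, {H,X}, {N,X}; under {H,N} T still reaches {C,X} ∋ C.
T↔C cannot be blocked by any observed set — no back-door set.
No mediator lies on a directed T→…→C path.
Neither criterion identifies P(C|do(T)) in this graph.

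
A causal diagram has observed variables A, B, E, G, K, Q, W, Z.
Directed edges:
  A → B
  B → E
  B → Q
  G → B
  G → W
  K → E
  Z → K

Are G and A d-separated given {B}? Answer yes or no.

No — G and A are d-connected given {B}.

Bayes-Ball from G | {B} reaches {A,W}.
A ∈ reach(G|{B}) ⇒ G ⊥̸ A | {B}.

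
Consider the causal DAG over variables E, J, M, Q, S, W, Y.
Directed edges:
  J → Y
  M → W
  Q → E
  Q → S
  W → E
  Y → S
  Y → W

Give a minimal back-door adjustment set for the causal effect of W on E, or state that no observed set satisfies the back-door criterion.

W→E: minimal back-door set ∅.

desc(W)\{W}={E}; candidates ⊆ {J,M,Q,S,Y}.
∅: W⊥E given ∅ in G with W→· removed — back-door holds.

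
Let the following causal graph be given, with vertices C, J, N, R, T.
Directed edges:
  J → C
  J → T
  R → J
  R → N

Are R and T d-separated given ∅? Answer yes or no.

No — R and T are d-connected given ∅.

Bayes-Ball from R | ∅ reaches {C,J,N,T}.
T ∈ reach(R|∅) ⇒ R ⊥̸ T | ∅.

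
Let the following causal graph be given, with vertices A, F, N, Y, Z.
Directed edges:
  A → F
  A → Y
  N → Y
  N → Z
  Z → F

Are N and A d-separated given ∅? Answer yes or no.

Bayes-Ball from N | ∅ reaches {F,Y,Z}.
A ∉ reach(N|∅) ⇒ N ⊥ A | ∅.

Yes — N ⊥ A | ∅.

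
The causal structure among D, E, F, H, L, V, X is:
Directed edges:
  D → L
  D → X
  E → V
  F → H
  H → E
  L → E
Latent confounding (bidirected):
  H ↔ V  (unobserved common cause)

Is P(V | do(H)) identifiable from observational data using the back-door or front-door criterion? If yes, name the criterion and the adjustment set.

desc(H)\{H}={E,V}; candidates ⊆ {D,F,L,X}.
H↔V: latent back-door arc(s) into H.
size 0: {}; under {} H still reaches {F,V} ∋ V.
size 1: {D}, {F}, {L} …(+1); under {D} H still reaches {F,V} ∋ V.
size 2: {D,F}, {D,L}, {D,X} …(+3); under {D,F} H still reaches {V} ∋ V.
H↔V cannot be blocked by any observed set — no back-door set.
{E}: (i) intercepts every directed H→V path; (ii) no back-door H→{E}; (iii) {H} blocks every back-door {E}→V. Front-door holds.
P(V|do(H)) = Σ_{E} P(E|H) Σ_{H'} P(V|E,H')P(H').

P(V|do(H)): frontdoor, adjust for {E}.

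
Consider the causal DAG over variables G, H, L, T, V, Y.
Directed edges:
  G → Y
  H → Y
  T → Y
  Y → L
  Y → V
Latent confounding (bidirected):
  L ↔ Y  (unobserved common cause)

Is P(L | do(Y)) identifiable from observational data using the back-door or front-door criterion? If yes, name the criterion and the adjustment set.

P(L|do(Y)): not identifiable (no BD/FD set).

desc(Y)\{Y}={L,V}; candidates ⊆ {G,H,T}.
Y↔L: latent back-door arc(s) into Y.
size 0: {}; under {} Y still reaches {G,H,L,T} ∋ L.
size 1: {G}, {H}, {T}; under {G} Y still reaches {H,L,T} ∋ L.
size 2: {G,H}, {G,T}, {H,T}; under {G,H} Y still reaches {L,T} ∋ L.
Y↔L cannot be blocked by any observed set — no back-door set.
No mediator lies on a directed Y→…→L path.
Neither criterion identifies P(L|do(Y)) in this graph.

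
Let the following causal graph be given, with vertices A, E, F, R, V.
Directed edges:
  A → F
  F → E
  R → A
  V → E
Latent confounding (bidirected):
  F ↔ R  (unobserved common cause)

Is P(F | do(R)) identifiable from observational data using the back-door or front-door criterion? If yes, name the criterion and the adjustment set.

desc(R)\{R}={A,E,F}; candidates ⊆ {V}.
R↔F: latent back-door arc(s) into R.
size 0: {}; under {} R still reaches {E,F} ∋ F.
size 1: {V}; under {V} R still reaches {E,F} ∋ F.
R↔F cannot be blocked by any observed set — no back-door set.
{A}: (i) intercepts every directed R→F path; (ii) no back-door R→{A}; (iii) {R} blocks every back-door {A}→F. Front-door holds.
P(F|do(R)) = Σ_{A} P(A|R) Σ_{R'} P(F|A,R')P(R').

P(F|do(R)): frontdoor, adjust for {A}.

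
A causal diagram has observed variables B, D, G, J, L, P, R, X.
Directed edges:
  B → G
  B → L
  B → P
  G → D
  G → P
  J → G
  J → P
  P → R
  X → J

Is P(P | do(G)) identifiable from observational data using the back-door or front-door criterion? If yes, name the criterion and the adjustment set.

desc(G)\{G}={D,P,R}; candidates ⊆ {B,J,L,X}.
size 0: {}; under {} G still reaches {B,J,L,P,R,X} ∋ P.
size 1: {B}, {J}, {L} …(+1); under {B} G still reaches {J,P,R,X} ∋ P.
{B,J}: G⊥P given {B,J} in G with G→· removed — back-door holds.
P(P|do(G)) = Σ_{B,J} P(P|G,B,J)·P(B,J).

P(P|do(G)): backdoor, adjust for {B, J}.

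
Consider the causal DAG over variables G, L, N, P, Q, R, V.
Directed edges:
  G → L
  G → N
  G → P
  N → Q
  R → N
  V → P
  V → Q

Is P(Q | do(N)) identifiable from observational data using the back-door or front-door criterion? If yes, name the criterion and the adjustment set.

desc(N)\{N}={Q}; candidates ⊆ {G,L,P,R,V}.
∅: N⊥Q given ∅ in G with N→· removed — back-door holds.
P(Q|do(N)) = P(Q|N) — no adjustment needed.

P(Q|do(N)): backdoor, adjust for ∅.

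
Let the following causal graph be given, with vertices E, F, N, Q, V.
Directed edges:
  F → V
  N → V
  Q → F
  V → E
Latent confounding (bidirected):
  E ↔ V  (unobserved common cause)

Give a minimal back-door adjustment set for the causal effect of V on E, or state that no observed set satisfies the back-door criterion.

desc(V)\{V}={E}; candidates ⊆ {F,N,Q}.
V↔E: latent back-door arc(s) into V.
size 0: {}; under {} V still reaches {E,F,N,Q} ∋ E.
size 1: {F}, {N}, {Q}; under {F} V still reaches {E,N} ∋ E.
size 2: {F,N}, {F,Q}, {N,Q}; under {F,N} V still reaches {E} ∋ E.
V↔E cannot be blocked by any observed set — no back-door set.

V→E: no observed back-door set.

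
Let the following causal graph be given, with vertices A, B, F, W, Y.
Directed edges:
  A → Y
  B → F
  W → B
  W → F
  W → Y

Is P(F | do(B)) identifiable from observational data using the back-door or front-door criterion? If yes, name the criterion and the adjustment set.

P(F|do(B)): backdoor, adjust for {W}.

desc(B)\{B}={F}; candidates ⊆ {A,W,Y}.
size 0: {}; under {} B still reaches {F,W,Y} ∋ F.
{W}: B⊥F given {W} in G with B→· removed — back-door holds.
P(F|do(B)) = Σ_{W} P(F|B,W)·P(W).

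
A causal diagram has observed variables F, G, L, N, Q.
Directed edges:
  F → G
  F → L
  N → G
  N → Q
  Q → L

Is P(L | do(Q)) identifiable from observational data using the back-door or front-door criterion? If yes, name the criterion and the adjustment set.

P(L|do(Q)): backdoor, adjust for ∅.

desc(Q)\{Q}={L}; candidates ⊆ {F,G,N}.
∅: Q⊥L given ∅ in G with Q→· removed — back-door holds.
P(L|do(Q)) = P(L|Q) — no adjustment needed.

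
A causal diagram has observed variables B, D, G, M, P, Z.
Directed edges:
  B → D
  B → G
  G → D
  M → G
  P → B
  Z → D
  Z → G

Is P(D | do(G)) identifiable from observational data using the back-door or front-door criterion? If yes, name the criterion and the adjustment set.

P(D|do(G)): backdoor, adjust for {B, Z}.

desc(G)\{G}={D}; candidates ⊆ {B,M,P,Z}.
size 0: {}; under {} G still reaches {B,D,M,P,Z} ∋ D.
size 1: {B}, {M}, {P} …(+1); under {B} G still reaches {D,M,Z} ∋ D.
{B,Z}: G⊥D given {B,Z} in G with G→· removed — back-door holds.
P(D|do(G)) = Σ_{B,Z} P(D|G,B,Z)·P(B,Z).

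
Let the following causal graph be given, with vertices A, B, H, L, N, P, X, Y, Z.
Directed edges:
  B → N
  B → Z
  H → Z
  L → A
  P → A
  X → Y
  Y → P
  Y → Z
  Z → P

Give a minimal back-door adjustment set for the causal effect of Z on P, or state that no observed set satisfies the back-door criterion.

desc(Z)\{Z}={A,P}; candidates ⊆ {B,H,L,N,X,Y}.
size 0: {}; under {} Z still reaches {A,B,H,N,P,X,Y} ∋ P.
{Y}: Z⊥P given {Y} in G with Z→· removed — back-door holds.

Z→P: minimal back-door set {Y}.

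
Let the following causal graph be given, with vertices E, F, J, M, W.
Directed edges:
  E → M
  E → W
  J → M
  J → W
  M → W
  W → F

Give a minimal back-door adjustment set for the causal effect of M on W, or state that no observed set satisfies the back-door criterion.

M→W: minimal back-door set {E, J}.

desc(M)\{M}={F,W}; candidates ⊆ {E,J}.
size 0: {}; under {} M still reaches {E,F,J,W} ∋ W.
size 1: {E}, {J}; under {E} M still reaches {F,J,W} ∋ W.
{E,J}: M⊥W given {E,J} in G with M→· removed — back-door holds.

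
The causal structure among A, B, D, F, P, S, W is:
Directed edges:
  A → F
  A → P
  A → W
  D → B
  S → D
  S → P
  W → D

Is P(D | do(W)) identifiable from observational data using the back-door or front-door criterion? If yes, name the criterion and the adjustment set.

desc(W)\{W}={B,D}; candidates ⊆ {A,F,P,S}.
∅: W⊥D given ∅ in G with W→· removed — back-door holds.
P(D|do(W)) = P(D|W) — no adjustment needed.

P(D|do(W)): backdoor, adjust for ∅.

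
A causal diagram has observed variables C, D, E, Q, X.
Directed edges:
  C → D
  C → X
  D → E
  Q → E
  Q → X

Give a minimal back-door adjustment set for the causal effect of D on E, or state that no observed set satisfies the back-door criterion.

D→E: minimal back-door set ∅.

desc(D)\{D}={E}; candidates ⊆ {C,Q,X}.
∅: D⊥E given ∅ in G with D→· removed — back-door holds.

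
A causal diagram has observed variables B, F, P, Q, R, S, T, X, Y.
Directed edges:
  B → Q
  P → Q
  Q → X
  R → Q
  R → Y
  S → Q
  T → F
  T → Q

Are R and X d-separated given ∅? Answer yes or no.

No — R and X are d-connected given ∅.

Bayes-Ball from R | ∅ reaches {Q,X,Y}.
X ∈ reach(R|∅) ⇒ R ⊥̸ X | ∅.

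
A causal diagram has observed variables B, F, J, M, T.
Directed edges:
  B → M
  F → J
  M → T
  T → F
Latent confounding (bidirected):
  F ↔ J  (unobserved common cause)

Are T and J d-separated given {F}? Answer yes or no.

No — T and J are d-connected given {F}.

Bayes-Ball from T | {F} reaches {B,J,M}.
J ∈ reach(T|{F}) ⇒ T ⊥̸ J | {F}.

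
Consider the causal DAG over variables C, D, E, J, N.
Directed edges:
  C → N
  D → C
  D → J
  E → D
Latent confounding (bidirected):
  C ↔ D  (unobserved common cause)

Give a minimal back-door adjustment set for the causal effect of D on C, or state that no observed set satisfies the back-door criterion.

D→C: no observed back-door set.

desc(D)\{D}={C,J,N}; candidates ⊆ {E}.
D↔C: latent back-door arc(s) into D.
size 0: {}; under {} D still reaches {C,E,N} ∋ C.
size 1: {E}; under {E} D still reaches {C,N} ∋ C.
D↔C cannot be blocked by any observed set — no back-door set.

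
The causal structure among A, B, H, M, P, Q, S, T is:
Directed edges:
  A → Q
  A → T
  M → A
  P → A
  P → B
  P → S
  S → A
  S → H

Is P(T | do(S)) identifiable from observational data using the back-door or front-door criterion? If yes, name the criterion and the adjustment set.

desc(S)\{S}={A,H,Q,T}; candidates ⊆ {B,M,P}.
size 0: {}; under {} S still reaches {A,B,P,Q,T} ∋ T.
{P}: S⊥T given {P} in G with S→· removed — back-door holds.
P(T|do(S)) = Σ_{P} P(T|S,P)·P(P).

P(T|do(S)): backdoor, adjust for {P}.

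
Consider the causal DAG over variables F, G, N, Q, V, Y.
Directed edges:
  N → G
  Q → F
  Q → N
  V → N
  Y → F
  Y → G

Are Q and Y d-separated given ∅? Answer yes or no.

Bayes-Ball from Q | ∅ reaches {F,G,N}.
Y ∉ reach(Q|∅) ⇒ Q ⊥ Y | ∅.

Yes — Q ⊥ Y | ∅.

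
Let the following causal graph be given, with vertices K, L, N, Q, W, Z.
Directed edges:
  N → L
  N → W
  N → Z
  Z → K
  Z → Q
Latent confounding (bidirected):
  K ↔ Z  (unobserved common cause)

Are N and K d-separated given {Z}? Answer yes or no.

Bayes-Ball from N | {Z} reaches {K,L,W}.
K ∈ reach(N|{Z}) ⇒ N ⊥̸ K | {Z}.

No — N and K are d-connected given {Z}.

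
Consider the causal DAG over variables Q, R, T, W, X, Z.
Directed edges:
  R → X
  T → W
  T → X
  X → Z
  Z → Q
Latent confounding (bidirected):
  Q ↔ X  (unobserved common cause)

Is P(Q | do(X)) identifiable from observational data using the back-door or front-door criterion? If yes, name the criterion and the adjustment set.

P(Q|do(X)): frontdoor, adjust for {Z}.

desc(X)\{X}={Q,Z}; candidates ⊆ {R,T,W}.
X↔Q: latent back-door arc(s) into X.
size 0: {}; under {} X still reaches {Q,R,T,W} ∋ Q.
size 1: {R}, {T}, {W}; under {R} X still reaches {Q,T,W} ∋ Q.
size 2: {R,T}, {R,W}, {T,W}; under {R,T} X still reaches {Q} ∋ Q.
X↔Q cannot be blocked by any observed set — no back-door set.
{Z}: (i) intercepts every directed X→Q path; (ii) no back-door X→{Z}; (iii) {X} blocks every back-door {Z}→Q. Front-door holds.
P(Q|do(X)) = Σ_{Z} P(Z|X) Σ_{X'} P(Q|Z,X')P(X').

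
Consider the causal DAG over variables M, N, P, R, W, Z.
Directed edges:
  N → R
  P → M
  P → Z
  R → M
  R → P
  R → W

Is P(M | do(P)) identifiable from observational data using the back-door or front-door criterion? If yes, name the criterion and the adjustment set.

desc(P)\{P}={M,Z}; candidates ⊆ {N,R,W}.
size 0: {}; under {} P still reaches {M,N,R,W} ∋ M.
{R}: P⊥M given {R} in G with P→· removed — back-door holds.
P(M|do(P)) = Σ_{R} P(M|P,R)·P(R).

P(M|do(P)): backdoor, adjust for {R}.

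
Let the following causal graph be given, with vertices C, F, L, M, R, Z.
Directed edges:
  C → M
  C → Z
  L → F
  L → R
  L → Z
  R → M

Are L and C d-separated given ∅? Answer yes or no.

Bayes-Ball from L | ∅ reaches {F,M,R,Z}.
C ∉ reach(L|∅) ⇒ L ⊥ C | ∅.

Yes — L ⊥ C | ∅.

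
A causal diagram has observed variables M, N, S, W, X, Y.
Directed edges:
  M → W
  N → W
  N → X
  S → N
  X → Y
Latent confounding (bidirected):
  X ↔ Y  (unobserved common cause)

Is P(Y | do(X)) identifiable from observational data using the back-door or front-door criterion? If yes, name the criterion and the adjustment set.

P(Y|do(X)): not identifiable (no BD/FD set).

desc(X)\{X}={Y}; candidates ⊆ {M,N,S,W}.
X↔Y: latent back-door arc(s) into X.
size 0: {}; under {} X still reaches {N,S,W,Y} ∋ Y.
size 1: {M}, {N}, {S} …(+1); under {M} X still reaches {N,S,W,Y} ∋ Y.
size 2: {M,N}, {M,S}, {M,W} …(+3); under {M,N} X still reaches {Y} ∋ Y.
X↔Y cannot be blocked by any observed set — no back-door set.
No mediator lies on a directed X→…→Y path.
Neither criterion identifies P(Y|do(X)) in this graph.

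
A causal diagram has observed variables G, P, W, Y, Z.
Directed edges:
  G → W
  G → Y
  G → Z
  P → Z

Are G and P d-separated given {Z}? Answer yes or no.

No — G and P are d-connected given {Z}.

Bayes-Ball from G | {Z} reaches {P,W,Y}.
P ∈ reach(G|{Z}) ⇒ G ⊥̸ P | {Z}.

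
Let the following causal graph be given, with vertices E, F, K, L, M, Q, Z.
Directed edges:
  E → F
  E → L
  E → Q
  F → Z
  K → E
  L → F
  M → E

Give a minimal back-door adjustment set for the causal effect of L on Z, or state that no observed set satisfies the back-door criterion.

L→Z: minimal back-door set {E}.

desc(L)\{L}={F,Z}; candidates ⊆ {E,K,M,Q}.
size 0: {}; under {} L still reaches {E,F,K,M,Q,Z} ∋ Z.
{E}: L⊥Z given {E} in G with L→· removed — back-door holds.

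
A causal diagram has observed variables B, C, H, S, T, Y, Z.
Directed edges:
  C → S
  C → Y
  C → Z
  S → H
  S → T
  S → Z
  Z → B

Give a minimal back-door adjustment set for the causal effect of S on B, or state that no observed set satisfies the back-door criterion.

desc(S)\{S}={B,H,T,Z}; candidates ⊆ {C,Y}.
size 0: {}; under {} S still reaches {B,C,Y,Z} ∋ B.
{C}: S⊥B given {C} in G with S→· removed — back-door holds.

S→B: minimal back-door set {C}.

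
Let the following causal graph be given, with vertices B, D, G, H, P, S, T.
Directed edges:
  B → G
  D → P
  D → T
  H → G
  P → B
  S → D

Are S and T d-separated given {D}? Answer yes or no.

Yes — S ⊥ T | {D}.

Bayes-Ball from S | {D} reaches ∅.
T ∉ reach(S|{D}) ⇒ S ⊥ T | {D}.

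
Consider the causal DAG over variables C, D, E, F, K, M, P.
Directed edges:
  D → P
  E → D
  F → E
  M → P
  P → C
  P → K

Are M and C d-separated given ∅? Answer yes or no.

Bayes-Ball from M | ∅ reaches {C,K,P}.
C ∈ reach(M|∅) ⇒ M ⊥̸ C | ∅.

No — M and C are d-connected given ∅.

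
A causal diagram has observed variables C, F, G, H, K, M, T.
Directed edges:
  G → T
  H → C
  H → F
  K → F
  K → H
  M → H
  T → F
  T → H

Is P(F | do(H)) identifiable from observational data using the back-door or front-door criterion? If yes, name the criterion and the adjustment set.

desc(H)\{H}={C,F}; candidates ⊆ {G,K,M,T}.
size 0: {}; under {} H still reaches {F,G,K,M,T} ∋ F.
size 1: {G}, {K}, {M} …(+1); under {G} H still reaches {F,K,M,T} ∋ F.
{K,T}: H⊥F given {K,T} in G with H→· removed — back-door holds.
P(F|do(H)) = Σ_{K,T} P(F|H,K,T)·P(K,T).

P(F|do(H)): backdoor, adjust for {K, T}.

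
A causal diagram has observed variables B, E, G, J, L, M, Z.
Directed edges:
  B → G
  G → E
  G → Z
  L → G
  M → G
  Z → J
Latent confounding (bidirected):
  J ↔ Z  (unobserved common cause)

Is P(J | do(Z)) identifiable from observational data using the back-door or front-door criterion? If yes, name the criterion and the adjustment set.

desc(Z)\{Z}={J}; candidates ⊆ {B,E,G,L,M}.
Z↔J: latent back-door arc(s) into Z.
size 0: {}; under {} Z still reaches {B,E,G,J,L,M} ∋ J.
size 1: {B}, {E}, {G} …(+2); under {B} Z still reaches {E,G,J,L,M} ∋ J.
size 2: {B,E}, {B,G}, {B,L} …(+7); under {B,E} Z still reaches {G,J,L,M} ∋ J.
Z↔J cannot be blocked by any observed set — no back-door set.
No mediator lies on a directed Z→…→J path.
Neither criterion identifies P(J|do(Z)) in this graph.

P(J|do(Z)): not identifiable (no BD/FD set).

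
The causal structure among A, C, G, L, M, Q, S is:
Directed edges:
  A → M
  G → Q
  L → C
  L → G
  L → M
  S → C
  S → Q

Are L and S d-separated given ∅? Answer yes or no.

Bayes-Ball from L | ∅ reaches {C,G,M,Q}.
S ∉ reach(L|∅) ⇒ L ⊥ S | ∅.

Yes — L ⊥ S | ∅.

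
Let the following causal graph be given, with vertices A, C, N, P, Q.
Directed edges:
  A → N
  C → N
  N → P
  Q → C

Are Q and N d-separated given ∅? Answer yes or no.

No — Q and N are d-connected given ∅.

Bayes-Ball from Q | ∅ reaches {C,N,P}.
N ∈ reach(Q|∅) ⇒ Q ⊥̸ N | ∅.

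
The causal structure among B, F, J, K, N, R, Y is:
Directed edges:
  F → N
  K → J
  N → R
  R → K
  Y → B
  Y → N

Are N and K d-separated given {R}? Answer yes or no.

Bayes-Ball from N | {R} reaches {B,F,Y}.
K ∉ reach(N|{R}) ⇒ N ⊥ K | {R}.

Yes — N ⊥ K | {R}.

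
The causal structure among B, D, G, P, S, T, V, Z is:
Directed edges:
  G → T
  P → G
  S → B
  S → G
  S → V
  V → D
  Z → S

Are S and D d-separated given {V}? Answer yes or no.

Bayes-Ball from S | {V} reaches {B,G,T,Z}.
D ∉ reach(S|{V}) ⇒ S ⊥ D | {V}.

Yes — S ⊥ D | {V}.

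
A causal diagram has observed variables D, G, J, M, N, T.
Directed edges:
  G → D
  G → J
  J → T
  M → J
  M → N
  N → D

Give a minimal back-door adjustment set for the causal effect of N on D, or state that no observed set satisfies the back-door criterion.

desc(N)\{N}={D}; candidates ⊆ {G,J,M,T}.
∅: N⊥D given ∅ in G with N→· removed — back-door holds.

N→D: minimal back-door set ∅.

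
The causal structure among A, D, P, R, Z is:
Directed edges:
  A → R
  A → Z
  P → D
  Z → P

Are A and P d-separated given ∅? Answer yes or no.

No — A and P are d-connected given ∅.

Bayes-Ball from A | ∅ reaches {D,P,R,Z}.
P ∈ reach(A|∅) ⇒ A ⊥̸ P | ∅.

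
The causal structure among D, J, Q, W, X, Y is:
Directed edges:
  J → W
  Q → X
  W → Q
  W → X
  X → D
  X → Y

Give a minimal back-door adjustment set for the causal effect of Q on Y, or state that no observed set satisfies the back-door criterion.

desc(Q)\{Q}={D,X,Y}; candidates ⊆ {J,W}.
size 0: {}; under {} Q still reaches {D,J,W,X,Y} ∋ Y.
{W}: Q⊥Y given {W} in G with Q→· removed — back-door holds.

Q→Y: minimal back-door set {W}.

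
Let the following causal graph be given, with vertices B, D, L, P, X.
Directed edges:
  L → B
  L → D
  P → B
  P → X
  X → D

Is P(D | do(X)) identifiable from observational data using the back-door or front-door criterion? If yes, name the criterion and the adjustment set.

P(D|do(X)): backdoor, adjust for ∅.

desc(X)\{X}={D}; candidates ⊆ {B,L,P}.
∅: X⊥D given ∅ in G with X→· removed — back-door holds.
P(D|do(X)) = P(D|X) — no adjustment needed.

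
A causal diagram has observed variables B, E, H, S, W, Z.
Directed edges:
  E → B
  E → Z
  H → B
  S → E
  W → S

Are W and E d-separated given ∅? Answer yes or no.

No — W and E are d-connected given ∅.

Bayes-Ball from W | ∅ reaches {B,E,S,Z}.
E ∈ reach(W|∅) ⇒ W ⊥̸ E | ∅.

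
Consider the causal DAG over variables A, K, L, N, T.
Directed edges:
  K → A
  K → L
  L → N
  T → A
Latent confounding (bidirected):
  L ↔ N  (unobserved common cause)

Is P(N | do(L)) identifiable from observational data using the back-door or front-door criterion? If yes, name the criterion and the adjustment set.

P(N|do(L)): not identifiable (no BD/FD set).

desc(L)\{L}={N}; candidates ⊆ {A,K,T}.
L↔N: latent back-door arc(s) into L.
size 0: {}; under {} L still reaches {A,K,N} ∋ N.
size 1: {A}, {K}, {T}; under {A} L still reaches {K,N,T} ∋ N.
size 2: {A,K}, {A,T}, {K,T}; under {A,K} L still reaches {N} ∋ N.
L↔N cannot be blocked by any observed set — no back-door set.
No mediator lies on a directed L→…→N path.
Neither criterion identifies P(N|do(L)) in this graph.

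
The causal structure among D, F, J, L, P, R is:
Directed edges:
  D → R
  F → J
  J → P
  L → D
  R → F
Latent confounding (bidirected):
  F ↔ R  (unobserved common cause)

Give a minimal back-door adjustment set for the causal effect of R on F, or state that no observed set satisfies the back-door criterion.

R→F: no observed back-door set.

desc(R)\{R}={F,J,P}; candidates ⊆ {D,L}.
R↔F: latent back-door arc(s) into R.
size 0: {}; under {} R still reaches {D,F,J,L,P} ∋ F.
size 1: {D}, {L}; under {D} R still reaches {F,J,P} ∋ F.
size 2: {D,L}; under {D,L} R still reaches {F,J,P} ∋ F.
R↔F cannot be blocked by any observed set — no back-door set.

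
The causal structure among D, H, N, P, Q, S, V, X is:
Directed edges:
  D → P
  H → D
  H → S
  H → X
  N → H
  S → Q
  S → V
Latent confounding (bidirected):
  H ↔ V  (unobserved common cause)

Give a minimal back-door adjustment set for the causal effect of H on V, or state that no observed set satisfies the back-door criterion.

H→V: no observed back-door set.

desc(H)\{H}={D,P,Q,S,V,X}; candidates ⊆ {N}.
H↔V: latent back-door arc(s) into H.
size 0: {}; under {} H still reaches {N,V} ∋ V.
size 1: {N}; under {N} H still reaches {V} ∋ V.
H↔V cannot be blocked by any observed set — no back-door set.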